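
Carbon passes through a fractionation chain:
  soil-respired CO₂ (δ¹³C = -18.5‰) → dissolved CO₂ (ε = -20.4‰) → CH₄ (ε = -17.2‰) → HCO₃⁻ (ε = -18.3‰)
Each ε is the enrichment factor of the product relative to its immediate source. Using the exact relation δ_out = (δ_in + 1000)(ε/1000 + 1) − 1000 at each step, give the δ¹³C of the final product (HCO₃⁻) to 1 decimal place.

-72.4‰

step 1: δ = (-18.50 + 1000)·(-20.4/1000 + 1) − 1000 = -38.52‰
step 2: δ = (-38.52 + 1000)·(-17.2/1000 + 1) − 1000 = -55.06‰
step 3: δ = (-55.06 + 1000)·(-18.3/1000 + 1) − 1000 = -72.35‰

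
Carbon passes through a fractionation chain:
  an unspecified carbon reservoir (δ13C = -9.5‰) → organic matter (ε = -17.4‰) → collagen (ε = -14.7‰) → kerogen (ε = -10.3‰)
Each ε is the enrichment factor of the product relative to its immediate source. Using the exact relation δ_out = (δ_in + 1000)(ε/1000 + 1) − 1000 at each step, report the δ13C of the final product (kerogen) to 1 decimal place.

-50.9‰

step 1: δ = (-9.50 + 1000)·(-17.4/1000 + 1) − 1000 = -26.73‰
step 2: δ = (-26.73 + 1000)·(-14.7/1000 + 1) − 1000 = -41.04‰
step 3: δ = (-41.04 + 1000)·(-10.3/1000 + 1) − 1000 = -50.92‰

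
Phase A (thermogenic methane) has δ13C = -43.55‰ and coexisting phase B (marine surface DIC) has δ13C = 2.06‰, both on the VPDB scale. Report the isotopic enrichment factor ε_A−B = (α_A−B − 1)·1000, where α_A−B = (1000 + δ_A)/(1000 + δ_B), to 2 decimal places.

-45.52‰

α_A−B = (1000 + -43.55) / (1000 + 2.06) = 956.45 / 1002.06 = 0.954484
ε_A−B = (0.954484 − 1) × 1000 = -45.516‰
(The approximation ε ≈ δ_A − δ_B would give -45.61‰.)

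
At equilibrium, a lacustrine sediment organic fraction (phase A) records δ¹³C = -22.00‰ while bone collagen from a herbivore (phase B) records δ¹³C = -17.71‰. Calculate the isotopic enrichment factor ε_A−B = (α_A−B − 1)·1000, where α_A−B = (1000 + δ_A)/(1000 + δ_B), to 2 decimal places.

-4.37‰

α_A−B = (1000 + -22.00) / (1000 + -17.71) = 978.00 / 982.29 = 0.995633
ε_A−B = (0.995633 − 1) × 1000 = -4.367‰
(The approximation ε ≈ δ_A − δ_B would give -4.29‰.)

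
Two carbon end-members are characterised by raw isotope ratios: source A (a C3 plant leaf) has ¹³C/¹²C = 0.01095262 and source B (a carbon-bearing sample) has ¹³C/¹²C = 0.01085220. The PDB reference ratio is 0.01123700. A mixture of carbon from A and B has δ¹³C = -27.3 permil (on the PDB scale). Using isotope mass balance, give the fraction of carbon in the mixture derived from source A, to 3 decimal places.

0.777

δ_A = (0.01095262/0.01123700 − 1)×1000 = (0.974693 − 1)×1000 = -25.307 permil
δ_B = (0.01085220/0.01123700 − 1)×1000 = (0.965756 − 1)×1000 = -34.244 permil
f_A = (δ_mix − δ_B)/(δ_A − δ_B) = (-27.3 − (-34.244))/(-25.307 − (-34.244))
f_A = 6.944 / 8.937 = 0.7770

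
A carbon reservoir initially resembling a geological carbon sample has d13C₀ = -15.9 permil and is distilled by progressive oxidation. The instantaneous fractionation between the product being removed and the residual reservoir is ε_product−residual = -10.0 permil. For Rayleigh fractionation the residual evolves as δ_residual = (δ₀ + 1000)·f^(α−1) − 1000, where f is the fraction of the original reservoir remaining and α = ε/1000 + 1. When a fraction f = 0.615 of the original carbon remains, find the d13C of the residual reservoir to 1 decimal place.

-11.1 permil

Rayleigh residual: δ_res = (δ₀ + 1000)·f^(α−1) − 1000
α = ε/1000 + 1 = 0.99000, so α − 1 = -0.01000
f^(α−1) = 0.615^(-0.01000) = 1.004873
δ_res = (-15.9 + 1000) × 1.004873 − 1000 = 988.896 − 1000 = -11.10 permil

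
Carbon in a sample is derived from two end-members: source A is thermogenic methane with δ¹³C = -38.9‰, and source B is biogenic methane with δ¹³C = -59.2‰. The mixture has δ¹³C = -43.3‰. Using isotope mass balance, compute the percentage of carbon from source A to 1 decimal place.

78.3%

δ_mix = f_A·δ_A + (1 − f_A)·δ_B  ⇒  f_A = (δ_mix − δ_B)/(δ_A − δ_B)
f_A = (-43.3 − (-59.2)) / (-38.9 − (-59.2))
f_A = 15.9 / 20.3 = 0.7833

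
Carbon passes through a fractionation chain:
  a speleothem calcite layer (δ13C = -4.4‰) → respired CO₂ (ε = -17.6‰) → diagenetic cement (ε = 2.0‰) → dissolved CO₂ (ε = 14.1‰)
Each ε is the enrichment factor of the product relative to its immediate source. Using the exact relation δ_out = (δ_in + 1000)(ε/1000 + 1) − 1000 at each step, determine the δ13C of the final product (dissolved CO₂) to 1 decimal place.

step 1: δ = (-4.40 + 1000)·(-17.6/1000 + 1) − 1000 = -21.92‰
step 2: δ = (-21.92 + 1000)·(2.0/1000 + 1) − 1000 = -19.97‰
step 3: δ = (-19.97 + 1000)·(14.1/1000 + 1) − 1000 = -6.15‰

-6.1‰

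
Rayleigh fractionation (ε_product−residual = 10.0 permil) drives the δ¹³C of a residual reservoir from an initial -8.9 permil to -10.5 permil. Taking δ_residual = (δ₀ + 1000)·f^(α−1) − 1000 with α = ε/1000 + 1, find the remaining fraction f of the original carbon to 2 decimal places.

0.85

α − 1 = ε/1000 = 0.0100
(δ_res + 1000)/(δ₀ + 1000) = (-10.5 + 1000)/(-8.9 + 1000) = 989.5/991.1 = 0.998386
f = 0.998386^(1/0.0100) = exp(ln(0.998386)/0.0100) = exp(-0.00162/0.0100)
f = exp(-0.1616) = 0.8508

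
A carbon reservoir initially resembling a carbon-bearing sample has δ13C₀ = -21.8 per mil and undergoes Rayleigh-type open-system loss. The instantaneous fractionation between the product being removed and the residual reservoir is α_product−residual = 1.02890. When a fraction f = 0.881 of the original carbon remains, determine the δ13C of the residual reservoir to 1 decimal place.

-25.4 per mil

Rayleigh residual: δ_res = (δ₀ + 1000)·f^(α−1) − 1000
α − 1 = 0.02890
f^(α−1) = 0.881^(0.02890) = 0.996345
δ_res = (-21.8 + 1000) × 0.996345 − 1000 = 974.625 − 1000 = -25.38 per mil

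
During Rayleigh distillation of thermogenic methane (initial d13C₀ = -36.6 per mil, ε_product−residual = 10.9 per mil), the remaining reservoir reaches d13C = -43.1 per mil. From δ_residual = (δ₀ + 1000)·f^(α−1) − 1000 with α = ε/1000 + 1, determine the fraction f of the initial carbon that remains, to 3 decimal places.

α − 1 = ε/1000 = 0.0109
(δ_res + 1000)/(δ₀ + 1000) = (-43.1 + 1000)/(-36.6 + 1000) = 956.9/963.4 = 0.993253
f = 0.993253^(1/0.0109) = exp(ln(0.993253)/0.0109) = exp(-0.00677/0.0109)
f = exp(-0.6211) = 0.5374

0.537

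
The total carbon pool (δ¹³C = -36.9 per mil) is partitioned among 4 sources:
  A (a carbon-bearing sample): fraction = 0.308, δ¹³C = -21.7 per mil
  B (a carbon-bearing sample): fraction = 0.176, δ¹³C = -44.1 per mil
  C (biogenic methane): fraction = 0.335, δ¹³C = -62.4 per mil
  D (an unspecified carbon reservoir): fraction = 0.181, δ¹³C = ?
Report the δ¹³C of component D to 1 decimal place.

Isotope mass balance: δ_bulk = Σ fᵢ·δᵢ.
-36.9 = 0.308×(-21.7) + 0.176×(-44.1) + 0.335×(-62.4) + 0.181×δ_D
0.181·δ_D = -36.9 − (-35.349) = -1.551
δ_D = -1.551 / 0.181 = -8.57 per mil

-8.6 per mil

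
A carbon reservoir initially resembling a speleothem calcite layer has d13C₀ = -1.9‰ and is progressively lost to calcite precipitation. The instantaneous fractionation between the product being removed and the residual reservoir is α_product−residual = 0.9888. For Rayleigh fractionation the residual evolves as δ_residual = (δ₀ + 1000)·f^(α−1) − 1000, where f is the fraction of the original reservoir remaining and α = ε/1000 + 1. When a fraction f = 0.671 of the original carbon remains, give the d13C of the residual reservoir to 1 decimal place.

Rayleigh residual: δ_res = (δ₀ + 1000)·f^(α−1) − 1000
α − 1 = -0.01120
f^(α−1) = 0.671^(-0.01120) = 1.004479
δ_res = (-1.9 + 1000) × 1.004479 − 1000 = 1002.570 − 1000 = 2.57‰

2.6‰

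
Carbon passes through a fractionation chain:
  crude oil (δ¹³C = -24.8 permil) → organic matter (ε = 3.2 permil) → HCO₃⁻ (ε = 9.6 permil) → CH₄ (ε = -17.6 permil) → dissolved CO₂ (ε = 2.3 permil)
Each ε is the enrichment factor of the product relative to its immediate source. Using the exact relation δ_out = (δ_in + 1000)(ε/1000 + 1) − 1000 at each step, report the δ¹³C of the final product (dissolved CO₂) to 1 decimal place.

-27.4 permil

step 1: δ = (-24.80 + 1000)·(3.2/1000 + 1) − 1000 = -21.68 permil
step 2: δ = (-21.68 + 1000)·(9.6/1000 + 1) − 1000 = -12.29 permil
step 3: δ = (-12.29 + 1000)·(-17.6/1000 + 1) − 1000 = -29.67 permil
step 4: δ = (-29.67 + 1000)·(2.3/1000 + 1) − 1000 = -27.44 permil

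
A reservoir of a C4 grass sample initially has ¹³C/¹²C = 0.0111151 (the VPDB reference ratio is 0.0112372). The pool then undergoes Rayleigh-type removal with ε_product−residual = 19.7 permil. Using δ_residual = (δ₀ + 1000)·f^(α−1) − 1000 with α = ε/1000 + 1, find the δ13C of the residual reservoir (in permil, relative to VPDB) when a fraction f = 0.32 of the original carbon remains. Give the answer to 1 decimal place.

δ₀ = (0.0111151/0.0112372 − 1)×1000 = (0.989134 − 1)×1000 = -10.866 permil
α − 1 = ε/1000 = 0.0197
f^(α−1) = 0.32^(0.0197) = 0.977803
δ_res = (-10.866 + 1000) × 0.977803 − 1000 = 967.179 − 1000 = -32.82 permil

-32.8 permil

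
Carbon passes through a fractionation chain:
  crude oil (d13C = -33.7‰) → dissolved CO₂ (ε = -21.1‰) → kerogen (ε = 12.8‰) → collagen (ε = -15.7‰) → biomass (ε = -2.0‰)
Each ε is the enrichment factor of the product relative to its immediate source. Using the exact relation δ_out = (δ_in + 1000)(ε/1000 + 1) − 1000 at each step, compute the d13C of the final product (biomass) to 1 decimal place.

step 1: δ = (-33.70 + 1000)·(-21.1/1000 + 1) − 1000 = -54.09‰
step 2: δ = (-54.09 + 1000)·(12.8/1000 + 1) − 1000 = -41.98‰
step 3: δ = (-41.98 + 1000)·(-15.7/1000 + 1) − 1000 = -57.02‰
step 4: δ = (-57.02 + 1000)·(-2.0/1000 + 1) − 1000 = -58.91‰

-58.9‰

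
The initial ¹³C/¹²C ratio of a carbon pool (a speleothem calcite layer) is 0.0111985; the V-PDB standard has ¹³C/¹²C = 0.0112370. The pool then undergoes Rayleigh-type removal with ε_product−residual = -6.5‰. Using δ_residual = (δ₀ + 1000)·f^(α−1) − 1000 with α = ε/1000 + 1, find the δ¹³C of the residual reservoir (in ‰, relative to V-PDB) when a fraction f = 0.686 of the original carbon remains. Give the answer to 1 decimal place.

-1.0‰

δ₀ = (0.0111985/0.0112370 − 1)×1000 = (0.996574 − 1)×1000 = -3.426‰
α − 1 = ε/1000 = -0.0065
f^(α−1) = 0.686^(-0.0065) = 1.002453
δ_res = (-3.426 + 1000) × 1.002453 − 1000 = 999.018 − 1000 = -0.98‰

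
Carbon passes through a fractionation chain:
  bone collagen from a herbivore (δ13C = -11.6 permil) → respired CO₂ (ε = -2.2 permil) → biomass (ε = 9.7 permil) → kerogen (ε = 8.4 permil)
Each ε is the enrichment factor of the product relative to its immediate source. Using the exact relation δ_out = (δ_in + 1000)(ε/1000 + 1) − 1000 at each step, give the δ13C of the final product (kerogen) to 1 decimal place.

4.2 permil

step 1: δ = (-11.60 + 1000)·(-2.2/1000 + 1) − 1000 = -13.77 permil
step 2: δ = (-13.77 + 1000)·(9.7/1000 + 1) − 1000 = -4.21 permil
step 3: δ = (-4.21 + 1000)·(8.4/1000 + 1) − 1000 = 4.16 permil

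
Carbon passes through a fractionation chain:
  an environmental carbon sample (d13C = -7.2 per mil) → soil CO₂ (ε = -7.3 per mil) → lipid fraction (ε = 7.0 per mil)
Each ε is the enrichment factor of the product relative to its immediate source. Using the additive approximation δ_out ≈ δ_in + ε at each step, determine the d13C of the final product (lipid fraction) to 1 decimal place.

step 1: δ ≈ -7.2 + (-7.3) = -14.5 per mil
step 2: δ ≈ -14.5 + (7.0) = -7.5 per mil

-7.5 per mil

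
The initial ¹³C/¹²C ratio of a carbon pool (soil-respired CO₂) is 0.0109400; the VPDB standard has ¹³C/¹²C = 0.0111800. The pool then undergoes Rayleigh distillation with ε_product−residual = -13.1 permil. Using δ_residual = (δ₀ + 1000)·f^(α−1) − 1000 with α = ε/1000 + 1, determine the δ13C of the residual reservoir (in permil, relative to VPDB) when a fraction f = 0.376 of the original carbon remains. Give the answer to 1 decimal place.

δ₀ = (0.0109400/0.0111800 − 1)×1000 = (0.978533 − 1)×1000 = -21.467 permil
α − 1 = ε/1000 = -0.0131
f^(α−1) = 0.376^(-0.0131) = 1.012896
δ_res = (-21.467 + 1000) × 1.012896 − 1000 = 991.153 − 1000 = -8.85 permil

-8.8 permil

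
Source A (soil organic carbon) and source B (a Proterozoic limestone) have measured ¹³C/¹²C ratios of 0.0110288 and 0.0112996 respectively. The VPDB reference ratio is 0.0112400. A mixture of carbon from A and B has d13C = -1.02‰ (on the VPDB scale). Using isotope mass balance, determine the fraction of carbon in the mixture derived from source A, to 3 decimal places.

δ_A = (0.0110288/0.0112400 − 1)×1000 = (0.981210 − 1)×1000 = -18.790‰
δ_B = (0.0112996/0.0112400 − 1)×1000 = (1.005302 − 1)×1000 = 5.302‰
f_A = (δ_mix − δ_B)/(δ_A − δ_B) = (-1.02 − (5.302))/(-18.790 − (5.302))
f_A = -6.322 / -24.093 = 0.2624

0.262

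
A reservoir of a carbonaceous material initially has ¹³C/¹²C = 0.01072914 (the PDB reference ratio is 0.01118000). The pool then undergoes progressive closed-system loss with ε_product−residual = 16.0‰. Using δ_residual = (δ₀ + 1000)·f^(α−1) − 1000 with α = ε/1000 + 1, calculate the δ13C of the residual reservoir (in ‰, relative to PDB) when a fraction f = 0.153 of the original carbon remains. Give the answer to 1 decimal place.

-68.7‰

δ₀ = (0.01072914/0.01118000 − 1)×1000 = (0.959673 − 1)×1000 = -40.327‰
α − 1 = ε/1000 = 0.0160
f^(α−1) = 0.153^(0.0160) = 0.970410
δ_res = (-40.327 + 1000) × 0.970410 − 1000 = 931.275 − 1000 = -68.72‰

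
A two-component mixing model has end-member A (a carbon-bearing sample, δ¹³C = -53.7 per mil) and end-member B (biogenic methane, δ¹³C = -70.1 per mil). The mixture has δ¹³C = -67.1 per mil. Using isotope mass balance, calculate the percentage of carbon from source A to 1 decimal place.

18.3%

δ_mix = f_A·δ_A + (1 − f_A)·δ_B  ⇒  f_A = (δ_mix − δ_B)/(δ_A − δ_B)
f_A = (-67.1 − (-70.1)) / (-53.7 − (-70.1))
f_A = 3.0 / 16.4 = 0.1829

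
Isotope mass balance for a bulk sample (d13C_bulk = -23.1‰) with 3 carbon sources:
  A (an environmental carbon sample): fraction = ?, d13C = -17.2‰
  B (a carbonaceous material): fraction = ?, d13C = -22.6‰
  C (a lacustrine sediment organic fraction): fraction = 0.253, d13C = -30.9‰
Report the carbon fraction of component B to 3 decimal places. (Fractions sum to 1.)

0.451

Let f_B and f_A be the unknown fractions; fractions sum to 1 so f_B + f_A = 0.747.
Mass balance: Σ fᵢ·δᵢ = δ_bulk ⇒ f_B·(-22.6) + f_A·(-17.2) = -23.1 − (-7.818) = -15.282
Substitute f_A = 0.747 − f_B:
f_B·(-22.6 − -17.2) = -15.282 − 0.747×(-17.2) = -2.434
f_B = -2.434 / -5.4 = 0.4507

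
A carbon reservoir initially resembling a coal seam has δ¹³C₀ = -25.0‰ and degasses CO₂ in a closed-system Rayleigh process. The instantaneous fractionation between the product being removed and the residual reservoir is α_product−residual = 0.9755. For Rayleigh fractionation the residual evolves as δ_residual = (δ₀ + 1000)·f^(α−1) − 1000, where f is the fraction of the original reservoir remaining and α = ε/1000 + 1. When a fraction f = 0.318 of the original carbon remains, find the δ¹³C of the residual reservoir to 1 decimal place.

Rayleigh residual: δ_res = (δ₀ + 1000)·f^(α−1) − 1000
α − 1 = -0.02450
f^(α−1) = 0.318^(-0.02450) = 1.028467
δ_res = (-25.0 + 1000) × 1.028467 − 1000 = 1002.756 − 1000 = 2.76‰

2.8‰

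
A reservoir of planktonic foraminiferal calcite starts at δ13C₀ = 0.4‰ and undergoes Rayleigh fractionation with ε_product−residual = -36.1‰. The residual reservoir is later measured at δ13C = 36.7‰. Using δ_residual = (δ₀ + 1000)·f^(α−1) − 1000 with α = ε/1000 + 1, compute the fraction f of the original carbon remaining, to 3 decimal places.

α − 1 = ε/1000 = -0.0361
(δ_res + 1000)/(δ₀ + 1000) = (36.7 + 1000)/(0.4 + 1000) = 1036.7/1000.4 = 1.036285
f = 1.036285^(1/-0.0361) = exp(ln(1.036285)/-0.0361) = exp(0.03564/-0.0361)
f = exp(-0.9873) = 0.3726

0.373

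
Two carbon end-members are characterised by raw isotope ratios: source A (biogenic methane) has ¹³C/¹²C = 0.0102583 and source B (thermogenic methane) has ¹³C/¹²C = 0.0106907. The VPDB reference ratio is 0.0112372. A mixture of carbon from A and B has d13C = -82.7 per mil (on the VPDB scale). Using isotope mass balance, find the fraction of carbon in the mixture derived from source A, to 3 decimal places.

0.885

δ_A = (0.0102583/0.0112372 − 1)×1000 = (0.912888 − 1)×1000 = -87.112 per mil
δ_B = (0.0106907/0.0112372 − 1)×1000 = (0.951367 − 1)×1000 = -48.633 per mil
f_A = (δ_mix − δ_B)/(δ_A − δ_B) = (-82.7 − (-48.633))/(-87.112 − (-48.633))
f_A = -34.067 / -38.479 = 0.8853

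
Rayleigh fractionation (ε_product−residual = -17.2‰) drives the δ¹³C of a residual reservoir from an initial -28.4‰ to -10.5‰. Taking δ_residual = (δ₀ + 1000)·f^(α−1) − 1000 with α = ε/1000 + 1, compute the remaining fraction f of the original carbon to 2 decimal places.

0.35

α − 1 = ε/1000 = -0.0172
(δ_res + 1000)/(δ₀ + 1000) = (-10.5 + 1000)/(-28.4 + 1000) = 989.5/971.6 = 1.018423
f = 1.018423^(1/-0.0172) = exp(ln(1.018423)/-0.0172) = exp(0.01826/-0.0172)
f = exp(-1.0614) = 0.3460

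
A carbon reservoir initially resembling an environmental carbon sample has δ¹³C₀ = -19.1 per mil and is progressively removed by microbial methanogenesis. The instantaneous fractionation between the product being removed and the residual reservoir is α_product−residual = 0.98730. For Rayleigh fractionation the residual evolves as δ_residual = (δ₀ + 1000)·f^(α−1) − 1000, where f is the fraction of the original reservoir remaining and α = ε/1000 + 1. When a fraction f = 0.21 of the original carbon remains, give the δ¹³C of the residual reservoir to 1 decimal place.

0.5 per mil

Rayleigh residual: δ_res = (δ₀ + 1000)·f^(α−1) − 1000
α − 1 = -0.01270
f^(α−1) = 0.21^(-0.01270) = 1.020018
δ_res = (-19.1 + 1000) × 1.020018 − 1000 = 1000.536 − 1000 = 0.54 per mil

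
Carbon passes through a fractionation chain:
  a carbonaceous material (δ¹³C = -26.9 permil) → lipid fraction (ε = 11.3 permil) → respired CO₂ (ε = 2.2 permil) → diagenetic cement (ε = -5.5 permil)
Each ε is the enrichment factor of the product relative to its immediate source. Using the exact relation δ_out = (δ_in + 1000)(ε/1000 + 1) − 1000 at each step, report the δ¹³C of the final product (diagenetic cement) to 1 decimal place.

step 1: δ = (-26.90 + 1000)·(11.3/1000 + 1) − 1000 = -15.90 permil
step 2: δ = (-15.90 + 1000)·(2.2/1000 + 1) − 1000 = -13.74 permil
step 3: δ = (-13.74 + 1000)·(-5.5/1000 + 1) − 1000 = -19.16 permil

-19.2 permil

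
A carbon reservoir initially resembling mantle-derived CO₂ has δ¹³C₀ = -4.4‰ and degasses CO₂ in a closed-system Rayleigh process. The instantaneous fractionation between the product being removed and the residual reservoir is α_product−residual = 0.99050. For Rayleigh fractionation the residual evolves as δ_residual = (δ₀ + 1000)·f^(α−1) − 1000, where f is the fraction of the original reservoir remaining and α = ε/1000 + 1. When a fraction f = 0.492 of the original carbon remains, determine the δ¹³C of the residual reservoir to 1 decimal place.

2.3‰

Rayleigh residual: δ_res = (δ₀ + 1000)·f^(α−1) − 1000
α − 1 = -0.00950
f^(α−1) = 0.492^(-0.00950) = 1.006761
δ_res = (-4.4 + 1000) × 1.006761 − 1000 = 1002.331 − 1000 = 2.33‰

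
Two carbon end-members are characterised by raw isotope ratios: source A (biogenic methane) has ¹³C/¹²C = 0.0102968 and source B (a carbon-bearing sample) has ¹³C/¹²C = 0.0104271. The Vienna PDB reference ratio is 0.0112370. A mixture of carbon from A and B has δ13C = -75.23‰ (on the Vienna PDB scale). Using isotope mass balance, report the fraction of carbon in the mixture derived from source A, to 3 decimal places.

δ_A = (0.0102968/0.0112370 − 1)×1000 = (0.916330 − 1)×1000 = -83.670‰
δ_B = (0.0104271/0.0112370 − 1)×1000 = (0.927926 − 1)×1000 = -72.074‰
f_A = (δ_mix − δ_B)/(δ_A − δ_B) = (-75.23 − (-72.074))/(-83.670 − (-72.074))
f_A = -3.156 / -11.596 = 0.2721

0.272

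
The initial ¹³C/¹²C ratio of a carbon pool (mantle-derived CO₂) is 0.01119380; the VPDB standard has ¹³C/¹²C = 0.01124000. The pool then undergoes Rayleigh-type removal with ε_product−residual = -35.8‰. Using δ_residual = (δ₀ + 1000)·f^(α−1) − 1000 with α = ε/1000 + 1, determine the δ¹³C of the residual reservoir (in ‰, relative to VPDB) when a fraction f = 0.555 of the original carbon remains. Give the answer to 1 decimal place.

17.1‰

δ₀ = (0.01119380/0.01124000 − 1)×1000 = (0.995890 − 1)×1000 = -4.110‰
α − 1 = ε/1000 = -0.0358
f^(α−1) = 0.555^(-0.0358) = 1.021302
δ_res = (-4.110 + 1000) × 1.021302 − 1000 = 1017.104 − 1000 = 17.10‰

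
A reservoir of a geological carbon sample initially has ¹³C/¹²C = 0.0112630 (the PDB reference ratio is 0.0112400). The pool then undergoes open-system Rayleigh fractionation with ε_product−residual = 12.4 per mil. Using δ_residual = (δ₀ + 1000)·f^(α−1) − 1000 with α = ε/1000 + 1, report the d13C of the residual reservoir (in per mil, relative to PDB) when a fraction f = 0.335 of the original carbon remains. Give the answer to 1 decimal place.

-11.5 per mil

δ₀ = (0.0112630/0.0112400 − 1)×1000 = (1.002046 − 1)×1000 = 2.046 per mil
α − 1 = ε/1000 = 0.0124
f^(α−1) = 0.335^(0.0124) = 0.986531
δ_res = (2.046 + 1000) × 0.986531 − 1000 = 988.549 − 1000 = -11.45 per mil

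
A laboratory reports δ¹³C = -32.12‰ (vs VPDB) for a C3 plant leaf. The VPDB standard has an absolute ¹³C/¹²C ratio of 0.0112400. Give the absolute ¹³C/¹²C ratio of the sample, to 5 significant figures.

R_sample = R_standard × (δ¹³C/1000 + 1)
R_sample = 0.0112400 × (-32.12/1000 + 1) = 0.0112400 × 0.967880
R_sample = 0.0108790

0.010879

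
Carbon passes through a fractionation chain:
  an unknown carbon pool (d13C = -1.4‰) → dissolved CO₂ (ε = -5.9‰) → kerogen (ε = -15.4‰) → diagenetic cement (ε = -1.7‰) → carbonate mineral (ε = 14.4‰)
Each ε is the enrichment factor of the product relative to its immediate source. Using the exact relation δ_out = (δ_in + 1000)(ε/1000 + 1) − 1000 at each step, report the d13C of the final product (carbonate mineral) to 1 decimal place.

step 1: δ = (-1.40 + 1000)·(-5.9/1000 + 1) − 1000 = -7.29‰
step 2: δ = (-7.29 + 1000)·(-15.4/1000 + 1) − 1000 = -22.58‰
step 3: δ = (-22.58 + 1000)·(-1.7/1000 + 1) − 1000 = -24.24‰
step 4: δ = (-24.24 + 1000)·(14.4/1000 + 1) − 1000 = -10.19‰

-10.2‰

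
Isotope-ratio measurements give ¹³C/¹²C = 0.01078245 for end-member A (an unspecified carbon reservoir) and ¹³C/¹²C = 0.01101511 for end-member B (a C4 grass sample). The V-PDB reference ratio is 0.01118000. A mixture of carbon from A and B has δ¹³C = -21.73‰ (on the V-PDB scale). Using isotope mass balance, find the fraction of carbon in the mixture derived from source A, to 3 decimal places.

0.335

δ_A = (0.01078245/0.01118000 − 1)×1000 = (0.964441 − 1)×1000 = -35.559‰
δ_B = (0.01101511/0.01118000 − 1)×1000 = (0.985251 − 1)×1000 = -14.749‰
f_A = (δ_mix − δ_B)/(δ_A − δ_B) = (-21.73 − (-14.749))/(-35.559 − (-14.749))
f_A = -6.981 / -20.810 = 0.3355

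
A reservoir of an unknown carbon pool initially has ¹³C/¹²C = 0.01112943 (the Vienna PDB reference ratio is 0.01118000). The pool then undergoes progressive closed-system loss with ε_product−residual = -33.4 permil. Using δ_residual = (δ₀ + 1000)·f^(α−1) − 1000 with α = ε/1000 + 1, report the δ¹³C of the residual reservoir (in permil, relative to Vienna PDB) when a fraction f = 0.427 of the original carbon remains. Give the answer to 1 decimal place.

24.2 permil

δ₀ = (0.01112943/0.01118000 − 1)×1000 = (0.995477 − 1)×1000 = -4.523 permil
α − 1 = ε/1000 = -0.0334
f^(α−1) = 0.427^(-0.0334) = 1.028830
δ_res = (-4.523 + 1000) × 1.028830 − 1000 = 1024.177 − 1000 = 24.18 permil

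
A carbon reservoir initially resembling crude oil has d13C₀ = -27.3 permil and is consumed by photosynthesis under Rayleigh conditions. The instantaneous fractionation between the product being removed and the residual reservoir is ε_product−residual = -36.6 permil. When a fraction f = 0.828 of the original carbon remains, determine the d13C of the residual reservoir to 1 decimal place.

Rayleigh residual: δ_res = (δ₀ + 1000)·f^(α−1) − 1000
α = ε/1000 + 1 = 0.96340, so α − 1 = -0.03660
f^(α−1) = 0.828^(-0.03660) = 1.006932
δ_res = (-27.3 + 1000) × 1.006932 − 1000 = 979.443 − 1000 = -20.56 permil

-20.6 permil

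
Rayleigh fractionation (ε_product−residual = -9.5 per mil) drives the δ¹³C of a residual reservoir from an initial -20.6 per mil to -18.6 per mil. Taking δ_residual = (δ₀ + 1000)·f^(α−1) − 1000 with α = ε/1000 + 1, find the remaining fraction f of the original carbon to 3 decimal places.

α − 1 = ε/1000 = -0.0095
(δ_res + 1000)/(δ₀ + 1000) = (-18.6 + 1000)/(-20.6 + 1000) = 981.4/979.4 = 1.002042
f = 1.002042^(1/-0.0095) = exp(ln(1.002042)/-0.0095) = exp(0.00204/-0.0095)
f = exp(-0.2147) = 0.8068

0.807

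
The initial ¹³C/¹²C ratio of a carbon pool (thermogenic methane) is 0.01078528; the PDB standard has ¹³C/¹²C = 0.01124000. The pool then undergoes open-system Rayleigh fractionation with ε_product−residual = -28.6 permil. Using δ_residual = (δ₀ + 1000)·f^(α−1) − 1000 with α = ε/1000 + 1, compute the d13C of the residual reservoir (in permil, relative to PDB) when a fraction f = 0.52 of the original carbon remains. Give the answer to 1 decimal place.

-22.3 permil

δ₀ = (0.01078528/0.01124000 − 1)×1000 = (0.959544 − 1)×1000 = -40.456 permil
α − 1 = ε/1000 = -0.0286
f^(α−1) = 0.52^(-0.0286) = 1.018878
δ_res = (-40.456 + 1000) × 1.018878 − 1000 = 977.659 − 1000 = -22.34 permil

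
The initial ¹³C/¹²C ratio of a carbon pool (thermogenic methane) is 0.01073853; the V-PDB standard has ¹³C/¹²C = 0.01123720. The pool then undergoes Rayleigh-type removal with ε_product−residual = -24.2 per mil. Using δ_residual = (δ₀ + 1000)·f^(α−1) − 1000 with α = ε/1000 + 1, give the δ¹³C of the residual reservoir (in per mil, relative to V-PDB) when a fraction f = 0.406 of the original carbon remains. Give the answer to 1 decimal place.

-23.3 per mil

δ₀ = (0.01073853/0.01123720 − 1)×1000 = (0.955623 − 1)×1000 = -44.377 per mil
α − 1 = ε/1000 = -0.0242
f^(α−1) = 0.406^(-0.0242) = 1.022054
δ_res = (-44.377 + 1000) × 1.022054 − 1000 = 976.698 − 1000 = -23.30 per mil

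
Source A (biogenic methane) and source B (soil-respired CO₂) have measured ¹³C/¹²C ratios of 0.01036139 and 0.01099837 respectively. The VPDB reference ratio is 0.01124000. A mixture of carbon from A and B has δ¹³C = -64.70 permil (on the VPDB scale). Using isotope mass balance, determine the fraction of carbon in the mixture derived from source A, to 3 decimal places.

δ_A = (0.01036139/0.01124000 − 1)×1000 = (0.921832 − 1)×1000 = -78.168 permil
δ_B = (0.01099837/0.01124000 − 1)×1000 = (0.978503 − 1)×1000 = -21.497 permil
f_A = (δ_mix − δ_B)/(δ_A − δ_B) = (-64.70 − (-21.497))/(-78.168 − (-21.497))
f_A = -43.203 / -56.671 = 0.7623

0.762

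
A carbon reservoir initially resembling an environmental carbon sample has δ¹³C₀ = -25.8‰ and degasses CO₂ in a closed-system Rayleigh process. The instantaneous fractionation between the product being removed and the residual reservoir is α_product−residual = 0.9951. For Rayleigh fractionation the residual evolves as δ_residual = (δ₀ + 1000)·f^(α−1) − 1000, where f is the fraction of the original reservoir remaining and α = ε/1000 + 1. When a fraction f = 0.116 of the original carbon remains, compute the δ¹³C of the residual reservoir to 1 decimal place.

Rayleigh residual: δ_res = (δ₀ + 1000)·f^(α−1) − 1000
α − 1 = -0.00490
f^(α−1) = 0.116^(-0.00490) = 1.010611
δ_res = (-25.8 + 1000) × 1.010611 − 1000 = 984.538 − 1000 = -15.46‰

-15.5‰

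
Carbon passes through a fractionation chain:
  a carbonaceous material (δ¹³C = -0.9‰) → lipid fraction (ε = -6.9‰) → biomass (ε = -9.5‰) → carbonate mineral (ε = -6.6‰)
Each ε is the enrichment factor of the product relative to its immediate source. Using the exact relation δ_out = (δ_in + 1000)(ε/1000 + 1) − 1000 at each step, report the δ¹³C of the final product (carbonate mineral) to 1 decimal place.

-23.7‰

step 1: δ = (-0.90 + 1000)·(-6.9/1000 + 1) − 1000 = -7.79‰
step 2: δ = (-7.79 + 1000)·(-9.5/1000 + 1) − 1000 = -17.22‰
step 3: δ = (-17.22 + 1000)·(-6.6/1000 + 1) − 1000 = -23.71‰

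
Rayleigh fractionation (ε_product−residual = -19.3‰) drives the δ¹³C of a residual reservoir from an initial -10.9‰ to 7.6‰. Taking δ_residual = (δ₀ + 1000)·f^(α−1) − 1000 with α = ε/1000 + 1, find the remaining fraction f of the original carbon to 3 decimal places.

0.383

α − 1 = ε/1000 = -0.0193
(δ_res + 1000)/(δ₀ + 1000) = (7.6 + 1000)/(-10.9 + 1000) = 1007.6/989.1 = 1.018704
f = 1.018704^(1/-0.0193) = exp(ln(1.018704)/-0.0193) = exp(0.01853/-0.0193)
f = exp(-0.9602) = 0.3828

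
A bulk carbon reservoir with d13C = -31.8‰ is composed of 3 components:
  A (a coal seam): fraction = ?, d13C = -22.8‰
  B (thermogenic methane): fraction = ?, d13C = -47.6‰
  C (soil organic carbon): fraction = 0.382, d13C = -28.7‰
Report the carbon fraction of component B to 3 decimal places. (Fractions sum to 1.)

Let f_B and f_A be the unknown fractions; fractions sum to 1 so f_B + f_A = 0.618.
Mass balance: Σ fᵢ·δᵢ = δ_bulk ⇒ f_B·(-47.6) + f_A·(-22.8) = -31.8 − (-10.963) = -20.837
Substitute f_A = 0.618 − f_B:
f_B·(-47.6 − -22.8) = -20.837 − 0.618×(-22.8) = -6.746
f_B = -6.746 / -24.8 = 0.2720

0.272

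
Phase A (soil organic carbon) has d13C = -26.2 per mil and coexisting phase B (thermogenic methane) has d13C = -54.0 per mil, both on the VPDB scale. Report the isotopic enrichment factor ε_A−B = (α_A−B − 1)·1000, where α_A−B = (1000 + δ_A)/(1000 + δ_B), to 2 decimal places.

α_A−B = (1000 + -26.2) / (1000 + -54.0) = 973.8 / 946.0 = 1.029387
ε_A−B = (1.029387 − 1) × 1000 = 29.387 per mil
(The approximation ε ≈ δ_A − δ_B would give 27.8 per mil.)

29.39 per mil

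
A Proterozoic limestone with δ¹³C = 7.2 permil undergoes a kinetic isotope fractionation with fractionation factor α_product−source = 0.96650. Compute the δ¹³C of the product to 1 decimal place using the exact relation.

-26.5 permil

δ_product = (δ_source + 1000)·α − 1000
δ_product = (7.2 + 1000) × 0.96650 − 1000
δ_product = 973.459 − 1000 = -26.54 permil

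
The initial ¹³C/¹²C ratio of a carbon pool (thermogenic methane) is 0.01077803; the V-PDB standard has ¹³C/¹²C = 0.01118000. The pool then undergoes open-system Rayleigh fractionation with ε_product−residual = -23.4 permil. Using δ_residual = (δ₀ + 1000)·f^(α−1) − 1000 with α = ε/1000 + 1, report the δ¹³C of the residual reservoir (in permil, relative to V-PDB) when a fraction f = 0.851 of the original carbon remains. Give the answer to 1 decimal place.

δ₀ = (0.01077803/0.01118000 − 1)×1000 = (0.964046 − 1)×1000 = -35.954 permil
α − 1 = ε/1000 = -0.0234
f^(α−1) = 0.851^(-0.0234) = 1.003783
δ_res = (-35.954 + 1000) × 1.003783 − 1000 = 967.692 − 1000 = -32.31 permil

-32.3 permil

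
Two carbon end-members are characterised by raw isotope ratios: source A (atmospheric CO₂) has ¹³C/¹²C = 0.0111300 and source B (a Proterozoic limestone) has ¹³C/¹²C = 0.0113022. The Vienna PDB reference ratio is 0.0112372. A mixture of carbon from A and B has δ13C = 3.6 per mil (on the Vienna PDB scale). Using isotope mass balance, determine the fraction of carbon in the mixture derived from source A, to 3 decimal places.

0.143

δ_A = (0.0111300/0.0112372 − 1)×1000 = (0.990460 − 1)×1000 = -9.540 per mil
δ_B = (0.0113022/0.0112372 − 1)×1000 = (1.005784 − 1)×1000 = 5.784 per mil
f_A = (δ_mix − δ_B)/(δ_A − δ_B) = (3.6 − (5.784))/(-9.540 − (5.784))
f_A = -2.184 / -15.324 = 0.1425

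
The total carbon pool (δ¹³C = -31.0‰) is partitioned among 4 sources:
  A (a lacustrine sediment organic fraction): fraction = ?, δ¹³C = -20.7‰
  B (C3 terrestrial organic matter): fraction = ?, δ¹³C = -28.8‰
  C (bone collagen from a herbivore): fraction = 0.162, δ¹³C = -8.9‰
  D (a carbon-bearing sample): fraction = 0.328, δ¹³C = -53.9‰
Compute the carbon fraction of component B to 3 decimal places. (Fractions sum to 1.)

Let f_B and f_A be the unknown fractions; fractions sum to 1 so f_B + f_A = 0.510.
Mass balance: Σ fᵢ·δᵢ = δ_bulk ⇒ f_B·(-28.8) + f_A·(-20.7) = -31.0 − (-19.121) = -11.879
Substitute f_A = 0.510 − f_B:
f_B·(-28.8 − -20.7) = -11.879 − 0.510×(-20.7) = -1.322
f_B = -1.322 / -8.1 = 0.1632

0.163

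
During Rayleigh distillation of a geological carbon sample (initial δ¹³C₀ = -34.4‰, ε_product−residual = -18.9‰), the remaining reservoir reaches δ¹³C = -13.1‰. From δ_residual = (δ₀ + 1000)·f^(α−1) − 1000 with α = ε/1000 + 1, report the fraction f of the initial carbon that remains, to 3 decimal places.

0.315

α − 1 = ε/1000 = -0.0189
(δ_res + 1000)/(δ₀ + 1000) = (-13.1 + 1000)/(-34.4 + 1000) = 986.9/965.6 = 1.022059
f = 1.022059^(1/-0.0189) = exp(ln(1.022059)/-0.0189) = exp(0.02182/-0.0189)
f = exp(-1.1544) = 0.3152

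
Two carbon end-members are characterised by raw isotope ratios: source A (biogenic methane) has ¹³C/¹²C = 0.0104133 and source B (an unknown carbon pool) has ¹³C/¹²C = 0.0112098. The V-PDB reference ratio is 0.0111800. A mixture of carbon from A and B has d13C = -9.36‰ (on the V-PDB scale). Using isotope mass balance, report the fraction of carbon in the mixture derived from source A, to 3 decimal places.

δ_A = (0.0104133/0.0111800 − 1)×1000 = (0.931422 − 1)×1000 = -68.578‰
δ_B = (0.0112098/0.0111800 − 1)×1000 = (1.002665 − 1)×1000 = 2.665‰
f_A = (δ_mix − δ_B)/(δ_A − δ_B) = (-9.36 − (2.665))/(-68.578 − (2.665))
f_A = -12.025 / -71.243 = 0.1688

0.169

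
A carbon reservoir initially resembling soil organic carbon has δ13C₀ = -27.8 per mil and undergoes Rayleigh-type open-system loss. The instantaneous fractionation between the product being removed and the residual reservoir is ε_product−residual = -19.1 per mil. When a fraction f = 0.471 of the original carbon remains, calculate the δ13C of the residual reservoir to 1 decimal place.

-13.7 per mil

Rayleigh residual: δ_res = (δ₀ + 1000)·f^(α−1) − 1000
α = ε/1000 + 1 = 0.98090, so α − 1 = -0.01910
f^(α−1) = 0.471^(-0.01910) = 1.014484
δ_res = (-27.8 + 1000) × 1.014484 − 1000 = 986.282 − 1000 = -13.72 per mil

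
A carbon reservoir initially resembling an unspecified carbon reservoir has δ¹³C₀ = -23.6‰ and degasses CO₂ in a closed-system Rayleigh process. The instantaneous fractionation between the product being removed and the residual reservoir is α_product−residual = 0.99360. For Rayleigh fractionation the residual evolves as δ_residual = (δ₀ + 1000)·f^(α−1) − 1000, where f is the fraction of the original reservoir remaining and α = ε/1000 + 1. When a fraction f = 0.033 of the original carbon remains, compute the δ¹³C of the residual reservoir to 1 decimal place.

Rayleigh residual: δ_res = (δ₀ + 1000)·f^(α−1) − 1000
α − 1 = -0.00640
f^(α−1) = 0.033^(-0.00640) = 1.022072
δ_res = (-23.6 + 1000) × 1.022072 − 1000 = 997.951 − 1000 = -2.05‰

-2.0‰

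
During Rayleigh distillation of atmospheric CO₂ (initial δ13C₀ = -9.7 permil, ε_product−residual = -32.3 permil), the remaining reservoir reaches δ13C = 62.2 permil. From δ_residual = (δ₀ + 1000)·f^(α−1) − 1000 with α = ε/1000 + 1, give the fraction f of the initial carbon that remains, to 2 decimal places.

α − 1 = ε/1000 = -0.0323
(δ_res + 1000)/(δ₀ + 1000) = (62.2 + 1000)/(-9.7 + 1000) = 1062.2/990.3 = 1.072604
f = 1.072604^(1/-0.0323) = exp(ln(1.072604)/-0.0323) = exp(0.07009/-0.0323)
f = exp(-2.1700) = 0.1142

0.11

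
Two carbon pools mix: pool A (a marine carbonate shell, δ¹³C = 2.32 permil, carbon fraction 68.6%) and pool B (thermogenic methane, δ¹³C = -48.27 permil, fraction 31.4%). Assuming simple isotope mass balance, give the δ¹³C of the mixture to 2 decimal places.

-13.57 permil

δ_mix = f_A·δ_A + f_B·δ_B
δ_mix = 0.686 × (2.32) + 0.314 × (-48.27)
δ_mix = 1.592 + -15.157 = -13.565 permil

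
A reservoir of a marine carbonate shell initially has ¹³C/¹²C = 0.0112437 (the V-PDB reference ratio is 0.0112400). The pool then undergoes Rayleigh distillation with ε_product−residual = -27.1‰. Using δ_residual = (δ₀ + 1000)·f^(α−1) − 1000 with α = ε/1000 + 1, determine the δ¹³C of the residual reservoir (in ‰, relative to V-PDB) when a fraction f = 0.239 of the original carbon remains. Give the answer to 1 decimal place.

δ₀ = (0.0112437/0.0112400 − 1)×1000 = (1.000329 − 1)×1000 = 0.329‰
α − 1 = ε/1000 = -0.0271
f^(α−1) = 0.239^(-0.0271) = 1.039550
δ_res = (0.329 + 1000) × 1.039550 − 1000 = 1039.892 − 1000 = 39.89‰

39.9‰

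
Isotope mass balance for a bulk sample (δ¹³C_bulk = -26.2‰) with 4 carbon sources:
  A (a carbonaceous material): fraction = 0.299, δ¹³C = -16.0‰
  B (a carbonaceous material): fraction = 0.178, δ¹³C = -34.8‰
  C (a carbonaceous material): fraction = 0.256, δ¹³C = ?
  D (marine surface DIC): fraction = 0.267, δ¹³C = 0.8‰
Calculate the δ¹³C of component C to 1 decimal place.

Isotope mass balance: δ_bulk = Σ fᵢ·δᵢ.
-26.2 = 0.299×(-16.0) + 0.178×(-34.8) + 0.256×δ_C + 0.267×(0.8)
0.256·δ_C = -26.2 − (-10.765) = -15.435
δ_C = -15.435 / 0.256 = -60.29‰

-60.3‰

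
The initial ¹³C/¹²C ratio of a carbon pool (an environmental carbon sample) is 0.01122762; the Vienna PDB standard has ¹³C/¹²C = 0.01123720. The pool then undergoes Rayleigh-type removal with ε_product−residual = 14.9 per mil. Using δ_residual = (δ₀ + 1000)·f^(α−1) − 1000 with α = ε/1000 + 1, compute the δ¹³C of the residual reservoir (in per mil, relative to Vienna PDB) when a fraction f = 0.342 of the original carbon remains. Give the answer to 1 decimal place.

δ₀ = (0.01122762/0.01123720 − 1)×1000 = (0.999147 − 1)×1000 = -0.853 per mil
α − 1 = ε/1000 = 0.0149
f^(α−1) = 0.342^(0.0149) = 0.984140
δ_res = (-0.853 + 1000) × 0.984140 − 1000 = 983.301 − 1000 = -16.70 per mil

-16.7 per mil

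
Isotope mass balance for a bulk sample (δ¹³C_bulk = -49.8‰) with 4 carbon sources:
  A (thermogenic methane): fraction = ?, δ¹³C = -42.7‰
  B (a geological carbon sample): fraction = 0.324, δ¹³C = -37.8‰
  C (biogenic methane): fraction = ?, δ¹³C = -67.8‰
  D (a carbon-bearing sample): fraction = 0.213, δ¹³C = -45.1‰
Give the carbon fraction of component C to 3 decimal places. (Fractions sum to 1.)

Let f_C and f_A be the unknown fractions; fractions sum to 1 so f_C + f_A = 0.463.
Mass balance: Σ fᵢ·δᵢ = δ_bulk ⇒ f_C·(-67.8) + f_A·(-42.7) = -49.8 − (-21.854) = -27.946
Substitute f_A = 0.463 − f_C:
f_C·(-67.8 − -42.7) = -27.946 − 0.463×(-42.7) = -8.176
f_C = -8.176 / -25.1 = 0.3258

0.326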